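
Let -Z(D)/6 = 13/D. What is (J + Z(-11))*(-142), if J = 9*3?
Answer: -53250/11 ≈ -4840.9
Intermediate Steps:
J = 27
Z(D) = -78/D
(J + Z(-11))*(-142) = (27 - 78/(-11))*(-142) = (27 - 78*(-1/11))*(-142) = (27 + 78/11)*(-142) = (375/11)*(-142) = -53250/11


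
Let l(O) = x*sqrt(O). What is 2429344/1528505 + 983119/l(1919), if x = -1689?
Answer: 2429344/1528505 - 983119*sqrt(1919)/3241191 ≈ -11.698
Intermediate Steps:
l(O) = -1689*sqrt(O)
2429344/1528505 + 983119/l(1919) = 2429344/1528505 + 983119/((-1689*sqrt(1919))) = 2429344*(1/1528505) + 983119*(-sqrt(1919)/3241191) = 2429344/1528505 - 983119*sqrt(1919)/3241191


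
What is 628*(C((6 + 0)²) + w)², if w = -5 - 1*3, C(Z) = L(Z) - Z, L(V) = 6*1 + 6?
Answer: 643072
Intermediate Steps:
L(V) = 12 (L(V) = 6 + 6 = 12)
C(Z) = 12 - Z
w = -8 (w = -5 - 3 = -8)
628*(C((6 + 0)²) + w)² = 628*((12 - (6 + 0)²) - 8)² = 628*((12 - 1*6²) - 8)² = 628*((12 - 1*36) - 8)² = 628*((12 - 36) - 8)² = 628*(-24 - 8)² = 628*(-32)² = 628*1024 = 643072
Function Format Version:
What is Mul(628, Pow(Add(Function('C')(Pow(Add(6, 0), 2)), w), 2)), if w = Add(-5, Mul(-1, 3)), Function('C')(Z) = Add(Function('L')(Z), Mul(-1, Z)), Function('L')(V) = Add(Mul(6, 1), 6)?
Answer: 643072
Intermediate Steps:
Function('L')(V) = 12 (Function('L')(V) = Add(6, 6) = 12)
Function('C')(Z) = Add(12, Mul(-1, Z))
w = -8 (w = Add(-5, -3) = -8)
Mul(628, Pow(Add(Function('C')(Pow(Add(6, 0), 2)), w), 2)) = Mul(628, Pow(Add(Add(12, Mul(-1, Pow(Add(6, 0), 2))), -8), 2)) = Mul(628, Pow(Add(Add(12, Mul(-1, Pow(6, 2))), -8), 2)) = Mul(628, Pow(Add(Add(12, Mul(-1, 36)), -8), 2)) = Mul(628, Pow(Add(Add(12, -36), -8), 2)) = Mul(628, Pow(Add(-24, -8), 2)) = Mul(628, Pow(-32, 2)) = Mul(628, 1024) = 643072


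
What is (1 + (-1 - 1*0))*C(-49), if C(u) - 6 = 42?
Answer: 0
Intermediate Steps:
C(u) = 48 (C(u) = 6 + 42 = 48)
(1 + (-1 - 1*0))*C(-49) = (1 + (-1 - 1*0))*48 = (1 + (-1 + 0))*48 = (1 - 1)*48 = 0*48 = 0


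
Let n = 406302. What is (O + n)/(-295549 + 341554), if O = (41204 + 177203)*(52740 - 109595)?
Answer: -12417123683/46005 ≈ -2.6991e+5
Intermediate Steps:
O = -12417529985 (O = 218407*(-56855) = -12417529985)
(O + n)/(-295549 + 341554) = (-12417529985 + 406302)/(-295549 + 341554) = -12417123683/46005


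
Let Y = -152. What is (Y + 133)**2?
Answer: 361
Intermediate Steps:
(Y + 133)**2 = (-152 + 133)**2 = (-19)**2 = 361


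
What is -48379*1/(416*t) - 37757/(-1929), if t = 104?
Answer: 1540195757/83456256 ≈ 18.455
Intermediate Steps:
-48379*1/(416*t) - 37757/(-1929) = -48379/(104*416) - 37757/(-1929) = -48379/43264 - 37757*(-1/1929) = -48379*1/43264 + 37757/1929 = -48379/43264 + 37757/1929 = 1540195757/83456256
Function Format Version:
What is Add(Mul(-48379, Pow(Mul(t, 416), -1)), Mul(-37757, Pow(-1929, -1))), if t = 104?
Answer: Rational(1540195757, 83456256) ≈ 18.455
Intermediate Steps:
Add(Mul(-48379, Pow(Mul(t, 416), -1)), Mul(-37757, Pow(-1929, -1))) = Add(Mul(-48379, Pow(Mul(104, 416), -1)), Mul(-37757, Pow(-1929, -1))) = Add(Mul(-48379, Pow(43264, -1)), Mul(-37757, Rational(-1, 1929))) = Add(Mul(-48379, Rational(1, 43264)), Rational(37757, 1929)) = Add(Rational(-48379, 43264), Rational(37757, 1929)) = Rational(1540195757, 83456256)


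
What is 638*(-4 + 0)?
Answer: -2552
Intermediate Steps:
638*(-4 + 0) = 638*(-4) = -2552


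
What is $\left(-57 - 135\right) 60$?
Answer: $-11520$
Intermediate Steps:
$\left(-57 - 135\right) 60 = \left(-192\right) 60 = -11520$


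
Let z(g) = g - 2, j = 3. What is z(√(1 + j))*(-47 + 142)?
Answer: 0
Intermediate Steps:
z(g) = -2 + g
z(√(1 + j))*(-47 + 142) = (-2 + √(1 + 3))*(-47 + 142) = (-2 + √4)*95 = (-2 + 2)*95 = 0*95 = 0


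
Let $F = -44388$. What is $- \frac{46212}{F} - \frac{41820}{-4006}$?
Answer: $\frac{85059643}{7409097} \approx 11.48$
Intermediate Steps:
$- \frac{46212}{F} - \frac{41820}{-4006} = - \frac{46212}{-44388} - \frac{41820}{-4006} = \left(-46212\right) \left(- \frac{1}{44388}\right) - - \frac{20910}{2003} = \frac{3851}{3699} + \frac{20910}{2003} = \frac{85059643}{7409097}$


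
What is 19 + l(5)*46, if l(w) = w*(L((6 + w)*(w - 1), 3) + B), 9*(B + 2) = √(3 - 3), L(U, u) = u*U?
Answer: 29919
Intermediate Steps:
L(U, u) = U*u
B = -2 (B = -2 + √(3 - 3)/9 = -2 + √0/9 = -2 + (⅑)*0 = -2 + 0 = -2)
l(w) = w*(-2 + 3*(-1 + w)*(6 + w)) (l(w) = w*(((6 + w)*(w - 1))*3 - 2) = w*(((6 + w)*(-1 + w))*3 - 2) = w*(((-1 + w)*(6 + w))*3 - 2) = w*(3*(-1 + w)*(6 + w) - 2) = w*(-2 + 3*(-1 + w)*(6 + w)))
19 + l(5)*46 = 19 + (5*(-20 + 3*5² + 15*5))*46 = 19 + (5*(-20 + 3*25 + 75))*46 = 19 + (5*(-20 + 75 + 75))*46 = 19 + (5*130)*46 = 19 + 650*46 = 19 + 29900 = 29919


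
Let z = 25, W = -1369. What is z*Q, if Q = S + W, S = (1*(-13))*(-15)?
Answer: -29350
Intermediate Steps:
S = 195 (S = -13*(-15) = 195)
Q = -1174 (Q = 195 - 1369 = -1174)
z*Q = 25*(-1174) = -29350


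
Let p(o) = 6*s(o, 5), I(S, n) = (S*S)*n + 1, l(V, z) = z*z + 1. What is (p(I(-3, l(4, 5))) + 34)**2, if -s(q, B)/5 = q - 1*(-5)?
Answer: 51351556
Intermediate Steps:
s(q, B) = -25 - 5*q (s(q, B) = -5*(q - 1*(-5)) = -5*(q + 5) = -5*(5 + q) = -25 - 5*q)
l(V, z) = 1 + z**2 (l(V, z) = z**2 + 1 = 1 + z**2)
I(S, n) = 1 + n*S**2 (I(S, n) = S**2*n + 1 = n*S**2 + 1 = 1 + n*S**2)
p(o) = -150 - 30*o (p(o) = 6*(-25 - 5*o) = -150 - 30*o)
(p(I(-3, l(4, 5))) + 34)**2 = ((-150 - 30*(1 + (1 + 5**2)*(-3)**2)) + 34)**2 = ((-150 - 30*(1 + (1 + 25)*9)) + 34)**2 = ((-150 - 30*(1 + 26*9)) + 34)**2 = ((-150 - 30*(1 + 234)) + 34)**2 = ((-150 - 30*235) + 34)**2 = ((-150 - 7050) + 34)**2 = (-7200 + 34)**2 = (-7166)**2 = 51351556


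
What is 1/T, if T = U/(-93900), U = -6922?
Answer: 46950/3461 ≈ 13.565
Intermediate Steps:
T = 3461/46950 (T = -6922/(-93900) = -6922*(-1/93900) = 3461/46950 ≈ 0.073717)
1/T = 1/(3461/46950) = 46950/3461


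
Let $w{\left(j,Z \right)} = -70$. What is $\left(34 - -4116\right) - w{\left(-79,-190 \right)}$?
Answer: $4220$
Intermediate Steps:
$\left(34 - -4116\right) - w{\left(-79,-190 \right)} = \left(34 - -4116\right) - -70 = \left(34 + 4116\right) + 70 = 4150 + 70 = 4220$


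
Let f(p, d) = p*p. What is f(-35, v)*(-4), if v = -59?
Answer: -4900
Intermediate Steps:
f(p, d) = p**2
f(-35, v)*(-4) = (-35)**2*(-4) = 1225*(-4) = -4900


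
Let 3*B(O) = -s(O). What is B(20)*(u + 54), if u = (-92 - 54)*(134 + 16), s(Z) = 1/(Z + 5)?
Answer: 7282/25 ≈ 291.28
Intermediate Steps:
s(Z) = 1/(5 + Z)
B(O) = -1/(3*(5 + O)) (B(O) = (-1/(5 + O))/3 = -1/(3*(5 + O)))
u = -21900 (u = -146*150 = -21900)
B(20)*(u + 54) = (-1/(15 + 3*20))*(-21900 + 54) = -1/(15 + 60)*(-21846) = -1/75*(-21846) = 7282/25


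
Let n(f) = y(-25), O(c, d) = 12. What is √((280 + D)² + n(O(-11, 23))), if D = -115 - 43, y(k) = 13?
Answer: √14897 ≈ 122.05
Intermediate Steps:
n(f) = 13
D = -158
√((280 + D)² + n(O(-11, 23))) = √((280 - 158)² + 13) = √(122² + 13) = √(14884 + 13) = √14897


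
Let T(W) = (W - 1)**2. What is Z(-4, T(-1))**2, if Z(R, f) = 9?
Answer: 81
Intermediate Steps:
T(W) = (-1 + W)**2
Z(-4, T(-1))**2 = 9**2 = 81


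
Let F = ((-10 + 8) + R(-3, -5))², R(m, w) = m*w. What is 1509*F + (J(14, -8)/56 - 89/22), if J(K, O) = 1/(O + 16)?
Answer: 1256723563/4928 ≈ 2.5502e+5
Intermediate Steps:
J(K, O) = 1/(16 + O)
F = 169 (F = ((-10 + 8) - 3*(-5))² = (-2 + 15)² = 13² = 169)
1509*F + (J(14, -8)/56 - 89/22) = 1509*169 + (1/((16 - 8)*56) - 89/22) = 255021 + ((1/56)/8 - 89*1/22) = 255021 + ((⅛)*(1/56) - 89/22) = 255021 + (1/448 - 89/22) = 255021 - 19925/4928 = 1256723563/4928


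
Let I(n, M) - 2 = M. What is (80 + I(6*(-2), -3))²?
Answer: 6241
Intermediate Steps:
I(n, M) = 2 + M
(80 + I(6*(-2), -3))² = (80 + (2 - 3))² = (80 - 1)² = 79² = 6241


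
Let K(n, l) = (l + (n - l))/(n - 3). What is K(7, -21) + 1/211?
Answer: 1481/844 ≈ 1.7547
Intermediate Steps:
K(n, l) = n/(-3 + n)
K(7, -21) + 1/211 = 7/(-3 + 7) + 1/211 = 7/4 + 1/211 = 1481/844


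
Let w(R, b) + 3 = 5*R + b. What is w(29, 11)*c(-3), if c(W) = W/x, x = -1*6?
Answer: 153/2 ≈ 76.500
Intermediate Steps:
x = -6
w(R, b) = -3 + b + 5*R (w(R, b) = -3 + (5*R + b) = -3 + (b + 5*R) = -3 + b + 5*R)
c(W) = -W/6 (c(W) = W/(-6) = W*(-⅙) = -W/6)
w(29, 11)*c(-3) = (-3 + 11 + 5*29)*(-⅙*(-3)) = (-3 + 11 + 145)*(½) = 153*(½) = 153/2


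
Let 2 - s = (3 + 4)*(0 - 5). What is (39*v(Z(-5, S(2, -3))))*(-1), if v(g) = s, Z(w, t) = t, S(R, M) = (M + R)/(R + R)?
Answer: -1443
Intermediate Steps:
S(R, M) = (M + R)/(2*R) (S(R, M) = (M + R)/((2*R)) = (M + R)*(1/(2*R)) = (M + R)/(2*R))
s = 37 (s = 2 - (3 + 4)*(0 - 5) = 2 - 7*(-5) = 2 - 1*(-35) = 2 + 35 = 37)
v(g) = 37
(39*v(Z(-5, S(2, -3))))*(-1) = (39*37)*(-1) = 1443*(-1) = -1443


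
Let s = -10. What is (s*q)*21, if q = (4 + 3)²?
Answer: -10290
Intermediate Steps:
q = 49 (q = 7² = 49)
(s*q)*21 = -10*49*21 = -490*21 = -10290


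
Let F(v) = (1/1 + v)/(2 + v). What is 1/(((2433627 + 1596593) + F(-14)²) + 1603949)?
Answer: 144/811320505 ≈ 1.7749e-7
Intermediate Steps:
F(v) = (1 + v)/(2 + v)
1/(((2433627 + 1596593) + F(-14)²) + 1603949) = 1/(((2433627 + 1596593) + ((1 - 14)/(2 - 14))²) + 1603949) = 1/((4030220 + (-13/(-12))²) + 1603949) = 1/((4030220 + (-1/12*(-13))²) + 1603949) = 1/((4030220 + (13/12)²) + 1603949) = 1/((4030220 + 169/144) + 1603949) = 1/(580351849/144 + 1603949) = 1/(811320505/144) = 144/811320505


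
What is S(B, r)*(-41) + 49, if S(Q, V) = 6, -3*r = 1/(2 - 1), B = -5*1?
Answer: -197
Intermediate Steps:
B = -5
r = -⅓ (r = -1/(3*(2 - 1)) = -⅓/1 = -⅓*1 = -⅓ ≈ -0.33333)
S(B, r)*(-41) + 49 = 6*(-41) + 49 = -246 + 49 = -197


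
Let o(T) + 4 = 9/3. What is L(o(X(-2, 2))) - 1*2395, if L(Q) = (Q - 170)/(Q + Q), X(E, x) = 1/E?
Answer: -4619/2 ≈ -2309.5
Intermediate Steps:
o(T) = -1 (o(T) = -4 + 9/3 = -4 + 9*(⅓) = -4 + 3 = -1)
L(Q) = (-170 + Q)/(2*Q) (L(Q) = (-170 + Q)/((2*Q)) = (-170 + Q)*(1/(2*Q)) = (-170 + Q)/(2*Q))
L(o(X(-2, 2))) - 1*2395 = (½)*(-170 - 1)/(-1) - 1*2395 = (½)*(-1)*(-171) - 2395 = 171/2 - 2395 = -4619/2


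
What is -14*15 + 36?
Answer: -174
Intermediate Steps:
-14*15 + 36 = -210 + 36 = -174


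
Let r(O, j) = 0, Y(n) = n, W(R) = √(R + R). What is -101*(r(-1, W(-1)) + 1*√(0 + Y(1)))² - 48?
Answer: -149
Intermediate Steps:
W(R) = √2*√R (W(R) = √(2*R) = √2*√R)
-101*(r(-1, W(-1)) + 1*√(0 + Y(1)))² - 48 = -101*(0 + 1*√(0 + 1))² - 48 = -101*(0 + 1*√1)² - 48 = -101*(0 + 1*1)² - 48 = -101*(0 + 1)² - 48 = -101*1² - 48 = -101*1 - 48 = -101 - 48 = -149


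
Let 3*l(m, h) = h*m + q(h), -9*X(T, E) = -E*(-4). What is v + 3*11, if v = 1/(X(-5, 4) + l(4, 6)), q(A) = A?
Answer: 2451/74 ≈ 33.122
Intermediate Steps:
X(T, E) = -4*E/9 (X(T, E) = -(-E)*(-4)/9 = -4*E/9)
l(m, h) = h/3 + h*m/3 (l(m, h) = (h*m + h)/3 = (h + h*m)/3 = h/3 + h*m/3)
v = 9/74 (v = 1/(-4/9*4 + (1/3)*6*(1 + 4)) = 1/(-16/9 + (1/3)*6*5) = 1/(-16/9 + 10) = 1/(74/9) = 9/74 ≈ 0.12162)
v + 3*11 = 9/74 + 3*11 = 9/74 + 33 = 2451/74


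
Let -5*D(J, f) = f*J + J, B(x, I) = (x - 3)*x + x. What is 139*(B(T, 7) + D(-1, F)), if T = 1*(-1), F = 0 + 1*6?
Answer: 3058/5 ≈ 611.60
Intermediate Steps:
F = 6 (F = 0 + 6 = 6)
T = -1
B(x, I) = x + x*(-3 + x) (B(x, I) = (-3 + x)*x + x = x*(-3 + x) + x = x + x*(-3 + x))
D(J, f) = -J/5 - J*f/5 (D(J, f) = -(f*J + J)/5 = -(J*f + J)/5 = -(J + J*f)/5 = -J/5 - J*f/5)
139*(B(T, 7) + D(-1, F)) = 139*(-(-2 - 1) - ⅕*(-1)*(1 + 6)) = 139*(-1*(-3) - ⅕*(-1)*7) = 139*(3 + 7/5) = 139*(22/5) = 3058/5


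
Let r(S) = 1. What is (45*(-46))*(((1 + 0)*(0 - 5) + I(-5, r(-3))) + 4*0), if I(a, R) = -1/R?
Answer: 12420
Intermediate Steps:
(45*(-46))*(((1 + 0)*(0 - 5) + I(-5, r(-3))) + 4*0) = (45*(-46))*(((1 + 0)*(0 - 5) - 1/1) + 4*0) = -2070*((1*(-5) - 1*1) + 0) = -2070*((-5 - 1) + 0) = -2070*(-6 + 0) = -2070*(-6) = 12420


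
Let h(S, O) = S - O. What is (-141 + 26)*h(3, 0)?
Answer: -345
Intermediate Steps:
(-141 + 26)*h(3, 0) = (-141 + 26)*(3 - 1*0) = -115*(3 + 0) = -115*3 = -345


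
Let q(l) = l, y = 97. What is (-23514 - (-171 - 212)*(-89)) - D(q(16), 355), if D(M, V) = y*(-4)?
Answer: -57213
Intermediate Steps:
D(M, V) = -388 (D(M, V) = 97*(-4) = -388)
(-23514 - (-171 - 212)*(-89)) - D(q(16), 355) = (-23514 - (-171 - 212)*(-89)) - 1*(-388) = (-23514 - (-383)*(-89)) + 388 = (-23514 - 1*34087) + 388 = (-23514 - 34087) + 388 = -57601 + 388 = -57213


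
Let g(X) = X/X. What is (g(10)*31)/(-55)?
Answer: -31/55 ≈ -0.56364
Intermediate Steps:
g(X) = 1
(g(10)*31)/(-55) = (1*31)/(-55) = 31*(-1/55) = -31/55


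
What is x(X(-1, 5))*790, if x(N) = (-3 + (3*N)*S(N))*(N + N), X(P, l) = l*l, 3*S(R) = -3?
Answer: -3081000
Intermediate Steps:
S(R) = -1 (S(R) = (⅓)*(-3) = -1)
X(P, l) = l²
x(N) = 2*N*(-3 - 3*N) (x(N) = (-3 + (3*N)*(-1))*(N + N) = (-3 - 3*N)*(2*N) = 2*N*(-3 - 3*N))
x(X(-1, 5))*790 = (6*5²*(-1 - 1*5²))*790 = (6*25*(-1 - 1*25))*790 = (6*25*(-1 - 25))*790 = (6*25*(-26))*790 = -3900*790 = -3081000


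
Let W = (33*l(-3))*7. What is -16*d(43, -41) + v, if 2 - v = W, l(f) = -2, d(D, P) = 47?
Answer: -288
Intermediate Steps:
W = -462 (W = (33*(-2))*7 = -66*7 = -462)
v = 464 (v = 2 - 1*(-462) = 2 + 462 = 464)
-16*d(43, -41) + v = -16*47 + 464 = -752 + 464 = -288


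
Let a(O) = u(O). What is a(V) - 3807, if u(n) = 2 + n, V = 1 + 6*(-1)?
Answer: -3810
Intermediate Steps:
V = -5 (V = 1 - 6 = -5)
a(O) = 2 + O
a(V) - 3807 = (2 - 5) - 3807 = -3 - 3807 = -3810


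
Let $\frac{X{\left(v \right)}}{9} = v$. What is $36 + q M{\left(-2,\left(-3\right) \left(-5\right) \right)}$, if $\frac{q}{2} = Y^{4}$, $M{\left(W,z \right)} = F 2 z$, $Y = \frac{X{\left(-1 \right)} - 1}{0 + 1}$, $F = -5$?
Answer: $-2999964$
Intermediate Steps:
$X{\left(v \right)} = 9 v$
$Y = -10$ ($Y = \frac{9 \left(-1\right) - 1}{0 + 1} = \frac{-9 - 1}{1} = \left(-10\right) 1 = -10$)
$M{\left(W,z \right)} = - 10 z$ ($M{\left(W,z \right)} = \left(-5\right) 2 z = - 10 z$)
$q = 20000$ ($q = 2 \left(-10\right)^{4} = 2 \cdot 10000 = 20000$)
$36 + q M{\left(-2,\left(-3\right) \left(-5\right) \right)} = 36 + 20000 \left(- 10 \left(\left(-3\right) \left(-5\right)\right)\right) = 36 + 20000 \left(\left(-10\right) 15\right) = 36 + 20000 \left(-150\right) = 36 - 3000000 = -2999964$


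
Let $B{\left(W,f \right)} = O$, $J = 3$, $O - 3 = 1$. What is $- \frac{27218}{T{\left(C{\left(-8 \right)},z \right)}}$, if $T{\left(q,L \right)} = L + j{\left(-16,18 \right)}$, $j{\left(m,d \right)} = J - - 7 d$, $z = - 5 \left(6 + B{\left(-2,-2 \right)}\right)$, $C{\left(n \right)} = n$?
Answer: $- \frac{27218}{79} \approx -344.53$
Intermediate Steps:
$O = 4$ ($O = 3 + 1 = 4$)
$B{\left(W,f \right)} = 4$
$z = -50$ ($z = - 5 \left(6 + 4\right) = \left(-5\right) 10 = -50$)
$j{\left(m,d \right)} = 3 + 7 d$ ($j{\left(m,d \right)} = 3 - - 7 d = 3 + 7 d$)
$T{\left(q,L \right)} = 129 + L$ ($T{\left(q,L \right)} = L + \left(3 + 7 \cdot 18\right) = L + \left(3 + 126\right) = L + 129 = 129 + L$)
$- \frac{27218}{T{\left(C{\left(-8 \right)},z \right)}} = - \frac{27218}{129 - 50} = - \frac{27218}{79}$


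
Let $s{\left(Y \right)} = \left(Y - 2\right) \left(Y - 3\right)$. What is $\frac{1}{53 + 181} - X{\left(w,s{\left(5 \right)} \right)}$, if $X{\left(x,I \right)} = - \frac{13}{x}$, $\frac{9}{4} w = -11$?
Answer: $- \frac{13667}{5148} \approx -2.6548$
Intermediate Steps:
$w = - \frac{44}{9}$ ($w = \frac{4}{9} \left(-11\right) = - \frac{44}{9} \approx -4.8889$)
$s{\left(Y \right)} = \left(-3 + Y\right) \left(-2 + Y\right)$ ($s{\left(Y \right)} = \left(-2 + Y\right) \left(-3 + Y\right) = \left(-3 + Y\right) \left(-2 + Y\right)$)
$\frac{1}{53 + 181} - X{\left(w,s{\left(5 \right)} \right)} = \frac{1}{53 + 181} - - \frac{13}{- \frac{44}{9}} = \frac{1}{234} - \left(-13\right) \left(- \frac{9}{44}\right) = \frac{1}{234} - \frac{117}{44} = - \frac{13667}{5148}$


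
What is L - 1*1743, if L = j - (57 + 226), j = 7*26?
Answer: -1844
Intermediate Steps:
j = 182
L = -101 (L = 182 - (57 + 226) = 182 - 1*283 = 182 - 283 = -101)
L - 1*1743 = -101 - 1*1743 = -101 - 1743 = -1844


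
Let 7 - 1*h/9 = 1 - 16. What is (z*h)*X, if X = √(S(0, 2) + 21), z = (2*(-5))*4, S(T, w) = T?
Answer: -7920*√21 ≈ -36294.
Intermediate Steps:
z = -40 (z = -10*4 = -40)
h = 198 (h = 63 - 9*(1 - 16) = 63 - 9*(-15) = 63 + 135 = 198)
X = √21 (X = √(0 + 21) = √21 ≈ 4.5826)
(z*h)*X = (-40*198)*√21 = -7920*√21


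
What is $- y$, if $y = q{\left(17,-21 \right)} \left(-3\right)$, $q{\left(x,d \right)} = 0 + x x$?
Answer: $867$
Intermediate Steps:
$q{\left(x,d \right)} = x^{2}$ ($q{\left(x,d \right)} = 0 + x^{2} = x^{2}$)
$y = -867$ ($y = 17^{2} \left(-3\right) = 289 \left(-3\right) = -867$)
$- y = \left(-1\right) \left(-867\right) = 867$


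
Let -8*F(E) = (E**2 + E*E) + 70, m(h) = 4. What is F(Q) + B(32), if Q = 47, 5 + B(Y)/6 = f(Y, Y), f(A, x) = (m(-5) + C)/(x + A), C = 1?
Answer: -18897/32 ≈ -590.53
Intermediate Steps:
f(A, x) = 5/(A + x) (f(A, x) = (4 + 1)/(x + A) = 5/(A + x))
B(Y) = -30 + 15/Y (B(Y) = -30 + 6*(5/(Y + Y)) = -30 + 6*(5/((2*Y))) = -30 + 6*(5*(1/(2*Y))) = -30 + 6*(5/(2*Y)) = -30 + 15/Y)
F(E) = -35/4 - E**2/4 (F(E) = -((E**2 + E*E) + 70)/8 = -((E**2 + E**2) + 70)/8 = -(2*E**2 + 70)/8 = -(70 + 2*E**2)/8 = -35/4 - E**2/4)
F(Q) + B(32) = (-35/4 - 1/4*47**2) + (-30 + 15/32) = (-35/4 - 1/4*2209) + (-30 + 15*(1/32)) = (-35/4 - 2209/4) + (-30 + 15/32) = -561 - 945/32 = -18897/32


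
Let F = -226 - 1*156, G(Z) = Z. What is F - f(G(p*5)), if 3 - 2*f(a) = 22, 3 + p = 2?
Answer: -745/2 ≈ -372.50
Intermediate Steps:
p = -1 (p = -3 + 2 = -1)
f(a) = -19/2 (f(a) = 3/2 - 1/2*22 = 3/2 - 11 = -19/2)
F = -382 (F = -226 - 156 = -382)
F - f(G(p*5)) = -382 - 1*(-19/2) = -382 + 19/2 = -745/2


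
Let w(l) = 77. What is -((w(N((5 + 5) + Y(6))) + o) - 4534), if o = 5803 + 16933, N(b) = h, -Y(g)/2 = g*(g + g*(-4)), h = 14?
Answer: -18279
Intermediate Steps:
Y(g) = 6*g² (Y(g) = -2*g*(g + g*(-4)) = -2*g*(g - 4*g) = -2*g*(-3*g) = -(-6)*g² = 6*g²)
N(b) = 14
o = 22736
-((w(N((5 + 5) + Y(6))) + o) - 4534) = -((77 + 22736) - 4534) = -(22813 - 4534) = -1*18279 = -18279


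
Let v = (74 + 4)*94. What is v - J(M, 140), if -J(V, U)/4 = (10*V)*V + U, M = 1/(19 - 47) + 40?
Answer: 7034221/98 ≈ 71778.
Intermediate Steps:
M = 1119/28 (M = 1/(-28) + 40 = -1/28 + 40 = 1119/28 ≈ 39.964)
J(V, U) = -40*V**2 - 4*U (J(V, U) = -4*((10*V)*V + U) = -4*(10*V**2 + U) = -4*(U + 10*V**2) = -40*V**2 - 4*U)
v = 7332 (v = 78*94 = 7332)
v - J(M, 140) = 7332 - (-40*(1119/28)**2 - 4*140) = 7332 - (-40*1252161/784 - 560) = 7332 - (-6260805/98 - 560) = 7332 - 1*(-6315685/98) = 7332 + 6315685/98 = 7034221/98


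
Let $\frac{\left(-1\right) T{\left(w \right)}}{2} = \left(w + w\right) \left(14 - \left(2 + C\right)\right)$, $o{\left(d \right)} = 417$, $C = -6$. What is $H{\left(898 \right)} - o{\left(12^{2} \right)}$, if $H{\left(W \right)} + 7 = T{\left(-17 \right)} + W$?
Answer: $1698$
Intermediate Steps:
$T{\left(w \right)} = - 72 w$ ($T{\left(w \right)} = - 2 \left(w + w\right) \left(14 - -4\right) = - 2 \cdot 2 w \left(14 + \left(-2 + 6\right)\right) = - 2 \cdot 2 w \left(14 + 4\right) = - 2 \cdot 2 w 18 = - 2 \cdot 36 w = - 72 w$)
$H{\left(W \right)} = 1217 + W$ ($H{\left(W \right)} = -7 + \left(\left(-72\right) \left(-17\right) + W\right) = -7 + \left(1224 + W\right) = 1217 + W$)
$H{\left(898 \right)} - o{\left(12^{2} \right)} = \left(1217 + 898\right) - 417 = 2115 - 417 = 1698$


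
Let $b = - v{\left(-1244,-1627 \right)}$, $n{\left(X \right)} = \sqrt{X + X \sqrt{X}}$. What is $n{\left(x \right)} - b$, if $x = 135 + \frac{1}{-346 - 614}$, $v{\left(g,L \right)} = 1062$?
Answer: $1062 + \frac{19 \sqrt{86160 + 13642 \sqrt{5385}}}{480} \approx 1103.3$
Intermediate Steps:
$x = \frac{129599}{960}$ ($x = 135 + \frac{1}{-960} = 135 - \frac{1}{960} = \frac{129599}{960} \approx 135.0$)
$n{\left(X \right)} = \sqrt{X + X^{\frac{3}{2}}}$
$b = -1062$ ($b = \left(-1\right) 1062 = -1062$)
$n{\left(x \right)} - b = \sqrt{\frac{129599}{960} + \left(\frac{129599}{960}\right)^{\frac{3}{2}}} - -1062 = \sqrt{\frac{129599}{960} + \frac{2462381 \sqrt{5385}}{115200}} + 1062 = 1062 + \sqrt{\frac{129599}{960} + \frac{2462381 \sqrt{5385}}{115200}}$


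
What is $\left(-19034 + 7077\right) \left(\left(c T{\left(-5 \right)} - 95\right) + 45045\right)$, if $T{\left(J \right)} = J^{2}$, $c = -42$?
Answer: $-524912300$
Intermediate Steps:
$\left(-19034 + 7077\right) \left(\left(c T{\left(-5 \right)} - 95\right) + 45045\right) = \left(-19034 + 7077\right) \left(\left(- 42 \left(-5\right)^{2} - 95\right) + 45045\right) = - 11957 \left(\left(\left(-42\right) 25 - 95\right) + 45045\right) = - 11957 \left(\left(-1050 - 95\right) + 45045\right) = - 11957 \left(-1145 + 45045\right) = \left(-11957\right) 43900 = -524912300$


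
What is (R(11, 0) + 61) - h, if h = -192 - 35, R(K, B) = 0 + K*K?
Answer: 409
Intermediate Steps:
R(K, B) = K**2 (R(K, B) = 0 + K**2 = K**2)
h = -227
(R(11, 0) + 61) - h = (11**2 + 61) - 1*(-227) = (121 + 61) + 227 = 182 + 227 = 409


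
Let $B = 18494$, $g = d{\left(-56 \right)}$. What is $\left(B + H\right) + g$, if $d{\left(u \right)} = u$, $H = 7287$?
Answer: $25725$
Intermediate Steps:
$g = -56$
$\left(B + H\right) + g = \left(18494 + 7287\right) - 56 = 25781 - 56 = 25725$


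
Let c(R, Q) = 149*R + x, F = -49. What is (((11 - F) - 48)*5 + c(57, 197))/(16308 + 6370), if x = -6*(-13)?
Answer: 8631/22678 ≈ 0.38059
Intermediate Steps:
x = 78
c(R, Q) = 78 + 149*R (c(R, Q) = 149*R + 78 = 78 + 149*R)
(((11 - F) - 48)*5 + c(57, 197))/(16308 + 6370) = (((11 - 1*(-49)) - 48)*5 + (78 + 149*57))/(16308 + 6370) = (((11 + 49) - 48)*5 + (78 + 8493))/22678 = ((60 - 48)*5 + 8571)*(1/22678) = (12*5 + 8571)*(1/22678) = (60 + 8571)*(1/22678) = 8631*(1/22678) = 8631/22678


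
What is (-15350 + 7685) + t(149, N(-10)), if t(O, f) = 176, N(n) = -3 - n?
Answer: -7489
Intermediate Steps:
(-15350 + 7685) + t(149, N(-10)) = (-15350 + 7685) + 176 = -7665 + 176 = -7489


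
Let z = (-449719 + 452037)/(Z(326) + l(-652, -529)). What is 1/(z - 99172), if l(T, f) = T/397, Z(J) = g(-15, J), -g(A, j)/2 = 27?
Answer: -11045/1095814863 ≈ -1.0079e-5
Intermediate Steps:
g(A, j) = -54 (g(A, j) = -2*27 = -54)
Z(J) = -54
l(T, f) = T/397 (l(T, f) = T*(1/397) = T/397)
z = -460123/11045 (z = (-449719 + 452037)/(-54 + (1/397)*(-652)) = 2318/(-54 - 652/397) = 2318/(-22090/397) = 2318*(-397/22090) = -460123/11045 ≈ -41.659)
1/(z - 99172) = 1/(-460123/11045 - 99172) = 1/(-1095814863/11045) = -11045/1095814863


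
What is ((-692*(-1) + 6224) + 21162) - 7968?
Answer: 20110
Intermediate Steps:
((-692*(-1) + 6224) + 21162) - 7968 = ((692 + 6224) + 21162) - 7968 = (6916 + 21162) - 7968 = 28078 - 7968 = 20110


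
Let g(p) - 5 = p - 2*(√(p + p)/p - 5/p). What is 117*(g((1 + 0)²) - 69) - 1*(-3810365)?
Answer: 3804164 - 234*√2 ≈ 3.8038e+6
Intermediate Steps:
g(p) = 5 + p + 10/p - 2*√2/√p (g(p) = 5 + (p - 2*(√(p + p)/p - 5/p)) = 5 + (p - 2*(√(2*p)/p - 5/p)) = 5 + (p - 2*((√2*√p)/p - 5/p)) = 5 + (p - 2*(√2/√p - 5/p)) = 5 + (p - 2*(-5/p + √2/√p)) = 5 + (p + (10/p - 2*√2/√p)) = 5 + (p + 10/p - 2*√2/√p) = 5 + p + 10/p - 2*√2/√p)
117*(g((1 + 0)²) - 69) - 1*(-3810365) = 117*((5 + (1 + 0)² + 10/((1 + 0)²) - 2*√2/√((1 + 0)²)) - 69) - 1*(-3810365) = 117*((5 + 1² + 10/(1²) - 2*√2/√(1²)) - 69) + 3810365 = 117*((5 + 1 + 10/1 - 2*√2/√1) - 69) + 3810365 = 117*((5 + 1 + 10*1 - 2*√2*1) - 69) + 3810365 = 117*((5 + 1 + 10 - 2*√2) - 69) + 3810365 = 117*((16 - 2*√2) - 69) + 3810365 = 117*(-53 - 2*√2) + 3810365 = (-6201 - 234*√2) + 3810365 = 3804164 - 234*√2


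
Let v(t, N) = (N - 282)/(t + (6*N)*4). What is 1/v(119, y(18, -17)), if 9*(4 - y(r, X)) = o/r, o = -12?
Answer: -5853/7504 ≈ -0.77998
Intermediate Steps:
y(r, X) = 4 + 4/(3*r) (y(r, X) = 4 - (-4)/(3*r) = 4 + 4/(3*r))
v(t, N) = (-282 + N)/(t + 24*N)
1/v(119, y(18, -17)) = 1/((-282 + (4 + (4/3)/18))/(119 + 24*(4 + (4/3)/18))) = 1/((-282 + (4 + (4/3)*(1/18)))/(119 + 24*(4 + (4/3)*(1/18)))) = 1/((-282 + (4 + 2/27))/(119 + 24*(4 + 2/27))) = 1/((-282 + 110/27)/(119 + 24*(110/27))) = 1/(-7504/27/(119 + 880/9)) = 1/(-7504/27/(1951/9)) = 1/((9/1951)*(-7504/27)) = 1/(-7504/5853) = -5853/7504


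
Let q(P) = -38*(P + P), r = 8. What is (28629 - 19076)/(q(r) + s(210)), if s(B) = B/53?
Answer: -506309/32014 ≈ -15.815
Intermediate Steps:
s(B) = B/53 (s(B) = B*(1/53) = B/53)
q(P) = -76*P
(28629 - 19076)/(q(r) + s(210)) = (28629 - 19076)/(-76*8 + (1/53)*210) = 9553/(-608 + 210/53) = 9553/(-32014/53) = 9553*(-53/32014) = -506309/32014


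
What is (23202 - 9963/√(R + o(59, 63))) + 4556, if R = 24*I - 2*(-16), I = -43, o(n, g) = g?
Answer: 27758 + 9963*I*√937/937 ≈ 27758.0 + 325.48*I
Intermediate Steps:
R = -1000 (R = 24*(-43) - 2*(-16) = -1032 + 32 = -1000)
(23202 - 9963/√(R + o(59, 63))) + 4556 = (23202 - 9963/√(-1000 + 63)) + 4556 = (23202 - 9963*(-I*√937/937)) + 4556 = (23202 - (-9963)*I*√937/937) + 4556 = (23202 + 9963*I*√937/937) + 4556 = 27758 + 9963*I*√937/937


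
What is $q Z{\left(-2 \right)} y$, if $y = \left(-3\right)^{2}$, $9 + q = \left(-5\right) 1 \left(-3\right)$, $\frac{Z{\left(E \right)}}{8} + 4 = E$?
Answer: $-2592$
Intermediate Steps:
$Z{\left(E \right)} = -32 + 8 E$
$q = 6$ ($q = -9 + \left(-5\right) 1 \left(-3\right) = -9 - -15 = -9 + 15 = 6$)
$y = 9$
$q Z{\left(-2 \right)} y = 6 \left(-32 + 8 \left(-2\right)\right) 9 = 6 \left(-32 - 16\right) 9 = 6 \left(-48\right) 9 = \left(-288\right) 9 = -2592$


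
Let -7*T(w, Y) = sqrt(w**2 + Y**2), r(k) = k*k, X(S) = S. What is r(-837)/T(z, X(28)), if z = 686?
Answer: -700569*sqrt(2405)/4810 ≈ -7142.7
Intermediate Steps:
r(k) = k**2
T(w, Y) = -sqrt(Y**2 + w**2)/7 (T(w, Y) = -sqrt(w**2 + Y**2)/7 = -sqrt(Y**2 + w**2)/7)
r(-837)/T(z, X(28)) = (-837)**2/((-sqrt(28**2 + 686**2)/7)) = 700569/((-sqrt(784 + 470596)/7)) = 700569/((-2*sqrt(2405))) = 700569*(-sqrt(2405)/4810) = -700569*sqrt(2405)/4810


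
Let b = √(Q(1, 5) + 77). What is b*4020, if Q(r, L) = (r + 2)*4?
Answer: 4020*√89 ≈ 37925.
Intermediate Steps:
Q(r, L) = 8 + 4*r (Q(r, L) = (2 + r)*4 = 8 + 4*r)
b = √89 (b = √((8 + 4*1) + 77) = √((8 + 4) + 77) = √(12 + 77) = √89 ≈ 9.4340)
b*4020 = √89*4020 = 4020*√89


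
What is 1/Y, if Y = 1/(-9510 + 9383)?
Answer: -127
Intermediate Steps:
Y = -1/127 (Y = 1/(-127) = -1/127 ≈ -0.0078740)
1/Y = 1/(-1/127) = -127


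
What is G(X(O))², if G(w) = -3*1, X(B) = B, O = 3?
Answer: 9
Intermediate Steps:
G(w) = -3
G(X(O))² = (-3)² = 9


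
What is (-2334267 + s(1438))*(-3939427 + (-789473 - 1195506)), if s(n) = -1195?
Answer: 13836225085572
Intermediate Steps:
(-2334267 + s(1438))*(-3939427 + (-789473 - 1195506)) = (-2334267 - 1195)*(-3939427 + (-789473 - 1195506)) = -2335462*(-3939427 - 1984979) = -2335462*(-5924406) = 13836225085572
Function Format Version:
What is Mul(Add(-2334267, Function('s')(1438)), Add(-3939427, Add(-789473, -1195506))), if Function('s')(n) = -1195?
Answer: 13836225085572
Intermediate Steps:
Mul(Add(-2334267, Function('s')(1438)), Add(-3939427, Add(-789473, -1195506))) = Mul(Add(-2334267, -1195), Add(-3939427, Add(-789473, -1195506))) = Mul(-2335462, Add(-3939427, -1984979)) = Mul(-2335462, -5924406) = 13836225085572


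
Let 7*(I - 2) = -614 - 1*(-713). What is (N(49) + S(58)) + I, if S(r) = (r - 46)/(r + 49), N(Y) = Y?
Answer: 48876/749 ≈ 65.255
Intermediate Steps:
S(r) = (-46 + r)/(49 + r)
I = 113/7 (I = 2 + (-614 - 1*(-713))/7 = 2 + (-614 + 713)/7 = 2 + (⅐)*99 = 2 + 99/7 = 113/7 ≈ 16.143)
(N(49) + S(58)) + I = (49 + (-46 + 58)/(49 + 58)) + 113/7 = (49 + 12/107) + 113/7 = 5255/107 + 113/7 = 48876/749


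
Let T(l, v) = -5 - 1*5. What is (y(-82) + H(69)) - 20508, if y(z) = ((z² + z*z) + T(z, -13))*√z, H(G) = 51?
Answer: -20457 + 13438*I*√82 ≈ -20457.0 + 1.2169e+5*I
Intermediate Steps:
T(l, v) = -10 (T(l, v) = -5 - 5 = -10)
y(z) = √z*(-10 + 2*z²) (y(z) = ((z² + z*z) - 10)*√z = ((z² + z²) - 10)*√z = (2*z² - 10)*√z = (-10 + 2*z²)*√z = √z*(-10 + 2*z²))
(y(-82) + H(69)) - 20508 = (2*√(-82)*(-5 + (-82)²) + 51) - 20508 = (2*(I*√82)*(-5 + 6724) + 51) - 20508 = (2*(I*√82)*6719 + 51) - 20508 = (13438*I*√82 + 51) - 20508 = (51 + 13438*I*√82) - 20508 = -20457 + 13438*I*√82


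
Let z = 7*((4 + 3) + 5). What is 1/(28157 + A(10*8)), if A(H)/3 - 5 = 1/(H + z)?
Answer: 164/4620211 ≈ 3.5496e-5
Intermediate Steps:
z = 84 (z = 7*(7 + 5) = 7*12 = 84)
A(H) = 15 + 3/(84 + H) (A(H) = 15 + 3/(H + 84) = 15 + 3/(84 + H))
1/(28157 + A(10*8)) = 1/(28157 + 3*(421 + 5*(10*8))/(84 + 10*8)) = 1/(28157 + 3*(421 + 5*80)/(84 + 80)) = 1/(28157 + 3*(421 + 400)/164) = 1/(28157 + 3*(1/164)*821) = 1/(28157 + 2463/164) = 1/(4620211/164) = 164/4620211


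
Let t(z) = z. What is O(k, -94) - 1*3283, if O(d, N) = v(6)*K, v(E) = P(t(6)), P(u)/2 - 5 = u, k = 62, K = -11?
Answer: -3525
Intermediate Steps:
P(u) = 10 + 2*u
v(E) = 22 (v(E) = 10 + 2*6 = 10 + 12 = 22)
O(d, N) = -242 (O(d, N) = 22*(-11) = -242)
O(k, -94) - 1*3283 = -242 - 1*3283 = -242 - 3283 = -3525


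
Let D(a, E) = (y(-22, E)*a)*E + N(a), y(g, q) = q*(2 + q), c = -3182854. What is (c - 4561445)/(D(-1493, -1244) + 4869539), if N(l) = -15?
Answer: -455547/168800597620 ≈ -2.6987e-6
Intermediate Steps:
D(a, E) = -15 + a*E²*(2 + E) (D(a, E) = ((E*(2 + E))*a)*E - 15 = (E*a*(2 + E))*E - 15 = a*E²*(2 + E) - 15 = -15 + a*E²*(2 + E))
(c - 4561445)/(D(-1493, -1244) + 4869539) = (-3182854 - 4561445)/((-15 - 1493*(-1244)²*(2 - 1244)) + 4869539) = -7744299/((-15 - 1493*1547536*(-1242)) + 4869539) = -7744299/((-15 + 2869605290016) + 4869539) = -7744299/(2869605290001 + 4869539) = -7744299/2869610159540 = -7744299*1/2869610159540 = -455547/168800597620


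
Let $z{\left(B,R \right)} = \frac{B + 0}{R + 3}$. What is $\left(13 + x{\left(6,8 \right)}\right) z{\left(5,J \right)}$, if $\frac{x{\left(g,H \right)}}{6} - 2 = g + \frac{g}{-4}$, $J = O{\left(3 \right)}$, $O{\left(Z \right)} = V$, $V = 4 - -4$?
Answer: $\frac{260}{11} \approx 23.636$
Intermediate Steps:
$V = 8$ ($V = 4 + 4 = 8$)
$O{\left(Z \right)} = 8$
$J = 8$
$x{\left(g,H \right)} = 12 + \frac{9 g}{2}$ ($x{\left(g,H \right)} = 12 + 6 \left(g + \frac{g}{-4}\right) = 12 + 6 \left(g + g \left(- \frac{1}{4}\right)\right) = 12 + 6 \left(g - \frac{g}{4}\right) = 12 + 6 \frac{3 g}{4} = 12 + \frac{9 g}{2}$)
$z{\left(B,R \right)} = \frac{B}{3 + R}$
$\left(13 + x{\left(6,8 \right)}\right) z{\left(5,J \right)} = \left(13 + \left(12 + \frac{9}{2} \cdot 6\right)\right) \frac{5}{3 + 8} = \left(13 + \left(12 + 27\right)\right) \frac{5}{11} = \left(13 + 39\right) 5 \cdot \frac{1}{11} = 52 \cdot \frac{5}{11} = \frac{260}{11}$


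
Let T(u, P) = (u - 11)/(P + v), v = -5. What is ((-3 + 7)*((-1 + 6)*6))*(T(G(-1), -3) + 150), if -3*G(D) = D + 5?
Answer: 18185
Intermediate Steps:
G(D) = -5/3 - D/3 (G(D) = -(D + 5)/3 = -(5 + D)/3 = -5/3 - D/3)
T(u, P) = (-11 + u)/(-5 + P) (T(u, P) = (u - 11)/(P - 5) = (-11 + u)/(-5 + P))
((-3 + 7)*((-1 + 6)*6))*(T(G(-1), -3) + 150) = ((-3 + 7)*((-1 + 6)*6))*((-11 + (-5/3 - ⅓*(-1)))/(-5 - 3) + 150) = (4*(5*6))*((-11 + (-5/3 + ⅓))/(-8) + 150) = (4*30)*(-(-11 - 4/3)/8 + 150) = 120*(-⅛*(-37/3) + 150) = 120*(37/24 + 150) = 120*(3637/24) = 18185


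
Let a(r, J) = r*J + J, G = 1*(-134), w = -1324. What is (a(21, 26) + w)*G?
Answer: 100768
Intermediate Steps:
G = -134
a(r, J) = J + J*r (a(r, J) = J*r + J = J + J*r)
(a(21, 26) + w)*G = (26*(1 + 21) - 1324)*(-134) = (26*22 - 1324)*(-134) = (572 - 1324)*(-134) = -752*(-134) = 100768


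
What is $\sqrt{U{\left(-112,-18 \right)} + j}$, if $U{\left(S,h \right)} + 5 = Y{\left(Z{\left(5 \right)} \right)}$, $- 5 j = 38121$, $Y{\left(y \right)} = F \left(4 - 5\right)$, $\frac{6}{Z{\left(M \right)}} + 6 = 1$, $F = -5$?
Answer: $\frac{i \sqrt{190605}}{5} \approx 87.317 i$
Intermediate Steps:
$Z{\left(M \right)} = - \frac{6}{5}$ ($Z{\left(M \right)} = \frac{6}{-6 + 1} = \frac{6}{-5} = 6 \left(- \frac{1}{5}\right) = - \frac{6}{5}$)
$Y{\left(y \right)} = 5$ ($Y{\left(y \right)} = - 5 \left(4 - 5\right) = \left(-5\right) \left(-1\right) = 5$)
$j = - \frac{38121}{5}$ ($j = \left(- \frac{1}{5}\right) 38121 = - \frac{38121}{5} \approx -7624.2$)
$U{\left(S,h \right)} = 0$ ($U{\left(S,h \right)} = -5 + 5 = 0$)
$\sqrt{U{\left(-112,-18 \right)} + j} = \sqrt{0 - \frac{38121}{5}} = \sqrt{- \frac{38121}{5}} = \frac{i \sqrt{190605}}{5}$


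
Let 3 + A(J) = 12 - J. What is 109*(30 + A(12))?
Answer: 2943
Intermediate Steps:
A(J) = 9 - J (A(J) = -3 + (12 - J) = 9 - J)
109*(30 + A(12)) = 109*(30 + (9 - 1*12)) = 109*(30 + (9 - 12)) = 109*(30 - 3) = 109*27 = 2943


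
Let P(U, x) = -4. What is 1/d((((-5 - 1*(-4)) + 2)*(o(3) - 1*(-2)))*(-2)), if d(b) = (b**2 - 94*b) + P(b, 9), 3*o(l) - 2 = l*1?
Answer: 9/6652 ≈ 0.0013530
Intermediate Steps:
o(l) = 2/3 + l/3 (o(l) = 2/3 + (l*1)/3 = 2/3 + l/3)
d(b) = -4 + b**2 - 94*b (d(b) = (b**2 - 94*b) - 4 = -4 + b**2 - 94*b)
1/d((((-5 - 1*(-4)) + 2)*(o(3) - 1*(-2)))*(-2)) = 1/(-4 + ((((-5 - 1*(-4)) + 2)*((2/3 + (1/3)*3) - 1*(-2)))*(-2))**2 - 94*((-5 - 1*(-4)) + 2)*((2/3 + (1/3)*3) - 1*(-2))*(-2)) = 1/(-4 + ((((-5 + 4) + 2)*((2/3 + 1) + 2))*(-2))**2 - 94*((-5 + 4) + 2)*((2/3 + 1) + 2)*(-2)) = 1/(-4 + (((-1 + 2)*(5/3 + 2))*(-2))**2 - 94*(-1 + 2)*(5/3 + 2)*(-2)) = 1/(-4 + ((1*(11/3))*(-2))**2 - 94*1*(11/3)*(-2)) = 1/(-4 + ((11/3)*(-2))**2 - 1034*(-2)/3) = 1/(-4 + (-22/3)**2 - 94*(-22/3)) = 1/(-4 + 484/9 + 2068/3) = 1/(6652/9) = 9/6652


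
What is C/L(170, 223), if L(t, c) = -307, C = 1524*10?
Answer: -15240/307 ≈ -49.642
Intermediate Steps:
C = 15240
C/L(170, 223) = 15240/(-307) = 15240*(-1/307) = -15240/307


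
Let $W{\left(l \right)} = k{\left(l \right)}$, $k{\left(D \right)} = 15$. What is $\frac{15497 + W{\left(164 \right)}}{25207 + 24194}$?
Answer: $\frac{15512}{49401} \approx 0.314$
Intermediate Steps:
$W{\left(l \right)} = 15$
$\frac{15497 + W{\left(164 \right)}}{25207 + 24194} = \frac{15497 + 15}{25207 + 24194} = \frac{15512}{49401}$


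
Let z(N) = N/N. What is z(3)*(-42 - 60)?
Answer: -102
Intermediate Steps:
z(N) = 1
z(3)*(-42 - 60) = 1*(-42 - 60) = 1*(-102) = -102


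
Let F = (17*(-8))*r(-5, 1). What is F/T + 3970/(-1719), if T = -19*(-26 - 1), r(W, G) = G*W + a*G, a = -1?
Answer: -7826/10887 ≈ -0.71884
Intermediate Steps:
r(W, G) = -G + G*W (r(W, G) = G*W - G = -G + G*W)
F = 816 (F = (17*(-8))*(1*(-1 - 5)) = -136*(-6) = 816)
T = 513 (T = -19*(-27) = 513)
F/T + 3970/(-1719) = 816/513 + 3970/(-1719) = 816*(1/513) + 3970*(-1/1719) = 272/171 - 3970/1719 = -7826/10887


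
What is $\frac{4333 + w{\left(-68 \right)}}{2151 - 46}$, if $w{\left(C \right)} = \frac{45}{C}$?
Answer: $\frac{294599}{143140} \approx 2.0581$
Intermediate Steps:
$\frac{4333 + w{\left(-68 \right)}}{2151 - 46} = \frac{4333 + \frac{45}{-68}}{2151 - 46} = \frac{4333 + 45 \left(- \frac{1}{68}\right)}{2105} = \left(4333 - \frac{45}{68}\right) \frac{1}{2105} = \frac{294599}{68} \cdot \frac{1}{2105} = \frac{294599}{143140}$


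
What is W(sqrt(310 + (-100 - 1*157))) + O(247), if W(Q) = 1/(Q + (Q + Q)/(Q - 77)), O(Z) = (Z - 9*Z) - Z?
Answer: -6193277/2786 + 2861*sqrt(53)/147658 ≈ -2222.9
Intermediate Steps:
O(Z) = -9*Z (O(Z) = -8*Z - Z = -9*Z)
W(Q) = 1/(Q + 2*Q/(-77 + Q)) (W(Q) = 1/(Q + (2*Q)/(-77 + Q)) = 1/(Q + 2*Q/(-77 + Q)))
W(sqrt(310 + (-100 - 1*157))) + O(247) = (-77 + sqrt(310 + (-100 - 1*157)))/((sqrt(310 + (-100 - 1*157)))*(-75 + sqrt(310 + (-100 - 1*157)))) - 9*247 = (-77 + sqrt(310 + (-100 - 157)))/((sqrt(310 + (-100 - 157)))*(-75 + sqrt(310 + (-100 - 157)))) - 2223 = (-77 + sqrt(310 - 257))/((sqrt(310 - 257))*(-75 + sqrt(310 - 257))) - 2223 = (-77 + sqrt(53))/((sqrt(53))*(-75 + sqrt(53))) - 2223 = (sqrt(53)/53)*(-77 + sqrt(53))/(-75 + sqrt(53)) - 2223 = sqrt(53)*(-77 + sqrt(53))/(53*(-75 + sqrt(53))) - 2223 = -2223 + sqrt(53)*(-77 + sqrt(53))/(53*(-75 + sqrt(53)))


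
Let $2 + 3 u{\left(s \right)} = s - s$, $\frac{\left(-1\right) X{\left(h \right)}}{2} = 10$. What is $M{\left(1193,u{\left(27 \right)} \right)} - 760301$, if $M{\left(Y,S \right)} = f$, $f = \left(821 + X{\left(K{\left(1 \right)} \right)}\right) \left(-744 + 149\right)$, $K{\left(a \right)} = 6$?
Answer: $-1236896$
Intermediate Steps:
$X{\left(h \right)} = -20$ ($X{\left(h \right)} = \left(-2\right) 10 = -20$)
$u{\left(s \right)} = - \frac{2}{3}$ ($u{\left(s \right)} = - \frac{2}{3} + \frac{s - s}{3} = - \frac{2}{3} + \frac{1}{3} \cdot 0 = - \frac{2}{3} + 0 = - \frac{2}{3}$)
$f = -476595$ ($f = \left(821 - 20\right) \left(-744 + 149\right) = 801 \left(-595\right) = -476595$)
$M{\left(Y,S \right)} = -476595$
$M{\left(1193,u{\left(27 \right)} \right)} - 760301 = -476595 - 760301 = -1236896$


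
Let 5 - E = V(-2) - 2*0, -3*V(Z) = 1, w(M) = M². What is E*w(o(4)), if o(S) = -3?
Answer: 48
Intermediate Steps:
V(Z) = -⅓ (V(Z) = -⅓*1 = -⅓)
E = 16/3 (E = 5 - (-⅓ - 2*0) = 5 - (-⅓ + 0) = 5 - 1*(-⅓) = 5 + ⅓ = 16/3 ≈ 5.3333)
E*w(o(4)) = (16/3)*(-3)² = (16/3)*9 = 48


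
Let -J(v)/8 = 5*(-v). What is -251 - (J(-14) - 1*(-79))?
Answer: 230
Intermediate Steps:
J(v) = 40*v (J(v) = -40*(-v) = -(-40)*v = 40*v)
-251 - (J(-14) - 1*(-79)) = -251 - (40*(-14) - 1*(-79)) = -251 - (-560 + 79) = -251 - 1*(-481) = -251 + 481 = 230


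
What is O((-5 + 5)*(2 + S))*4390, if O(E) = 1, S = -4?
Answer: 4390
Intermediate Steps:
O((-5 + 5)*(2 + S))*4390 = 1*4390 = 4390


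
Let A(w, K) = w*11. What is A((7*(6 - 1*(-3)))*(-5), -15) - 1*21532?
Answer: -24997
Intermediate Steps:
A(w, K) = 11*w
A((7*(6 - 1*(-3)))*(-5), -15) - 1*21532 = 11*((7*(6 - 1*(-3)))*(-5)) - 1*21532 = 11*((7*(6 + 3))*(-5)) - 21532 = 11*((7*9)*(-5)) - 21532 = 11*(63*(-5)) - 21532 = 11*(-315) - 21532 = -3465 - 21532 = -24997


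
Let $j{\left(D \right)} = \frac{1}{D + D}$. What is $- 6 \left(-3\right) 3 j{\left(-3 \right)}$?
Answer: $-9$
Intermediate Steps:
$j{\left(D \right)} = \frac{1}{2 D}$
$- 6 \left(-3\right) 3 j{\left(-3 \right)} = - 6 \left(-3\right) 3 \frac{1}{2 \left(-3\right)} = - 6 \left(- 9 \cdot \frac{1}{2} \left(- \frac{1}{3}\right)\right) = - 6 \left(\left(-9\right) \left(- \frac{1}{6}\right)\right) = \left(-6\right) \frac{3}{2} = -9$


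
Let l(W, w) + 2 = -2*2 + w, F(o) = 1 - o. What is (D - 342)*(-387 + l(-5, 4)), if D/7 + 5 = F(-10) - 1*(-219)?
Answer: -479637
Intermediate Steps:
l(W, w) = -6 + w (l(W, w) = -2 + (-2*2 + w) = -2 + (-4 + w) = -6 + w)
D = 1575 (D = -35 + 7*((1 - 1*(-10)) - 1*(-219)) = -35 + 7*((1 + 10) + 219) = -35 + 7*(11 + 219) = -35 + 7*230 = -35 + 1610 = 1575)
(D - 342)*(-387 + l(-5, 4)) = (1575 - 342)*(-387 + (-6 + 4)) = 1233*(-387 - 2) = 1233*(-389) = -479637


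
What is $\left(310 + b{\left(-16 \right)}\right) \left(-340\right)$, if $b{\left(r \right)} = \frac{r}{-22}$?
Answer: $- \frac{1162120}{11} \approx -1.0565 \cdot 10^{5}$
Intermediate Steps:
$b{\left(r \right)} = - \frac{r}{22}$ ($b{\left(r \right)} = r \left(- \frac{1}{22}\right) = - \frac{r}{22}$)
$\left(310 + b{\left(-16 \right)}\right) \left(-340\right) = \left(310 - - \frac{8}{11}\right) \left(-340\right) = \left(310 + \frac{8}{11}\right) \left(-340\right) = \frac{3418}{11} \left(-340\right) = - \frac{1162120}{11}$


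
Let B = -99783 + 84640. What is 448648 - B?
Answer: 463791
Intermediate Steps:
B = -15143
448648 - B = 448648 - 1*(-15143) = 448648 + 15143 = 463791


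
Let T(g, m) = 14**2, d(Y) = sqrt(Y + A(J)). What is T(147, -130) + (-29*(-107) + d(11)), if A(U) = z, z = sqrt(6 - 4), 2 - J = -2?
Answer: 3299 + sqrt(11 + sqrt(2)) ≈ 3302.5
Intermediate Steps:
J = 4 (J = 2 - 1*(-2) = 2 + 2 = 4)
z = sqrt(2) ≈ 1.4142
A(U) = sqrt(2)
d(Y) = sqrt(Y + sqrt(2))
T(g, m) = 196
T(147, -130) + (-29*(-107) + d(11)) = 196 + (-29*(-107) + sqrt(11 + sqrt(2))) = 196 + (3103 + sqrt(11 + sqrt(2))) = 3299 + sqrt(11 + sqrt(2))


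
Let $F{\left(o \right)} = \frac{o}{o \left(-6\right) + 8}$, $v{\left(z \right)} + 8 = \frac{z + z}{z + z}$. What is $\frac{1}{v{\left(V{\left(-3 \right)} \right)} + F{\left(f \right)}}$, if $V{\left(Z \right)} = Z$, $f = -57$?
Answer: $- \frac{350}{2507} \approx -0.13961$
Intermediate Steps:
$v{\left(z \right)} = -7$ ($v{\left(z \right)} = -8 + \frac{z + z}{z + z} = -8 + \frac{2 z}{2 z} = -8 + 2 z \frac{1}{2 z} = -8 + 1 = -7$)
$F{\left(o \right)} = \frac{o}{8 - 6 o}$ ($F{\left(o \right)} = \frac{o}{- 6 o + 8} = \frac{o}{8 - 6 o}$)
$\frac{1}{v{\left(V{\left(-3 \right)} \right)} + F{\left(f \right)}} = \frac{1}{-7 - - \frac{57}{-8 + 6 \left(-57\right)}} = \frac{1}{-7 - - \frac{57}{-8 - 342}} = \frac{1}{-7 - - \frac{57}{-350}} = \frac{1}{-7 - \left(-57\right) \left(- \frac{1}{350}\right)} = \frac{1}{-7 - \frac{57}{350}} = \frac{1}{- \frac{2507}{350}} = - \frac{350}{2507}$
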